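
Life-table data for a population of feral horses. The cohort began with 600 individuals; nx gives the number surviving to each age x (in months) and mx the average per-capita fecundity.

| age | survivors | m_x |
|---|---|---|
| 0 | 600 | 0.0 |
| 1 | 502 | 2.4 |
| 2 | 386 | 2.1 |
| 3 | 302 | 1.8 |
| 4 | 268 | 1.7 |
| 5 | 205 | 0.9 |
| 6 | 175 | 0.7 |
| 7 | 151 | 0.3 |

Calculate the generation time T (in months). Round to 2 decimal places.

2.45

lx = nx/n0 = nx/600: 1, 0.83667…, 0.64333…, 0.50333…, 0.44667…, 0.34167…, 0.29167…, 0.25167…
lx·mx: 0, 2.008…, 1.351…, 0.906…, 0.759333…, 0.3075…, 0.204167…, 0.0755… → R0 = 5.6115…
x·lx·mx: 0, 2.008…, 2.702…, 2.718…, 3.037333…, 1.5375…, 1.225…, 0.5285… → Σ = 13.756333…
T = 13.756333… / 5.6115… = 2.451454… → 2.45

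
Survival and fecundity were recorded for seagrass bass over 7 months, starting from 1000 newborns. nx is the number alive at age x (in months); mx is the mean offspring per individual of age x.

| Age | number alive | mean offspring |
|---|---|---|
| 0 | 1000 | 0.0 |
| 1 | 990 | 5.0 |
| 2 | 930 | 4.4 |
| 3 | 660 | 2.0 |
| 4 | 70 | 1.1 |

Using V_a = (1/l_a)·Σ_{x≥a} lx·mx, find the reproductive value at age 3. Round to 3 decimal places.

lx = nx/n0 = nx/1000: 1, 0.99, 0.93, 0.66, 0.07
lx·mx for x ≥ 3: 1.32, 0.077 → sum = 1.397
V_3 = 1.397 / l_3 = 1.397 / 0.66 = 2.116667… → 2.117

2.117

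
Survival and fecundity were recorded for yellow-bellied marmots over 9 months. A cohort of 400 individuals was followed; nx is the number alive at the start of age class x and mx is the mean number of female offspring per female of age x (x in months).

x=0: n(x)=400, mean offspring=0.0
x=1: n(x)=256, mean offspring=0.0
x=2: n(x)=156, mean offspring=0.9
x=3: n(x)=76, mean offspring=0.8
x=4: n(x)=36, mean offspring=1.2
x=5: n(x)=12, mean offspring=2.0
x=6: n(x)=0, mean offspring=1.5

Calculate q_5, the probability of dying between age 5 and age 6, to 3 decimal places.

lx = nx/n0 = nx/400: 1, 0.64, 0.39, 0.19, 0.09, 0.03, 0
q_5 = (l_5 − l_6) / l_5 = (0.03 − 0) / 0.03
     = 0.03 / 0.03 = 1 → 1.000

1.000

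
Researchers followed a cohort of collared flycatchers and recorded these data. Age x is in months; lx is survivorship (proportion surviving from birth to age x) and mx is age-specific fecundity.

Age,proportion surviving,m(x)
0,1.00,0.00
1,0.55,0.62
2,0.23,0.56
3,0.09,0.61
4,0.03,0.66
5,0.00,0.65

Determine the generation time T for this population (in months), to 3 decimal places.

1.547

lx·mx: 0, 0.341, 0.1288, 0.0549, 0.0198, 0 → R0 = 0.5445
x·lx·mx: 0, 0.341, 0.2576, 0.1647, 0.0792, 0 → Σ = 0.8425
T = 0.8425 / 0.5445 = 1.547291… → 1.547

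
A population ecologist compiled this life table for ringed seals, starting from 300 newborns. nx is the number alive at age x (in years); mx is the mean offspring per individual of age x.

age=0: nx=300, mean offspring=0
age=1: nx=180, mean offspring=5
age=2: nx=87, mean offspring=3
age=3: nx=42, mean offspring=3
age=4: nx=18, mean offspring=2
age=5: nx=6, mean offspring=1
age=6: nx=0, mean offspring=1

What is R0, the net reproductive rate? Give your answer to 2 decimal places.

lx = nx/n0 = nx/300: 1, 0.6, 0.29, 0.14, 0.06, 0.02, 0
lx·mx by age: 0, 3, 0.87, 0.42, 0.12, 0.02, 0
R0 = Σ lx·mx = 4.43 → 4.43

4.43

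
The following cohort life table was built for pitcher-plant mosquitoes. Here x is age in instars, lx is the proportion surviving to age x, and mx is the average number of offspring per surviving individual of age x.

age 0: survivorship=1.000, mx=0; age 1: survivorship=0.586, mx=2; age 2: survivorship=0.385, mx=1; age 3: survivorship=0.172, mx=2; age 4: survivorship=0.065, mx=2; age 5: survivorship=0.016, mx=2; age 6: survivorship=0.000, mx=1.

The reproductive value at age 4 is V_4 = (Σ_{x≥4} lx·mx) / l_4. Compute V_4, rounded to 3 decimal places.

lx·mx for x ≥ 4: 0.13, 0.032, 0 → sum = 0.162
V_4 = 0.162 / l_4 = 0.162 / 0.065 = 2.492308… → 2.492

2.492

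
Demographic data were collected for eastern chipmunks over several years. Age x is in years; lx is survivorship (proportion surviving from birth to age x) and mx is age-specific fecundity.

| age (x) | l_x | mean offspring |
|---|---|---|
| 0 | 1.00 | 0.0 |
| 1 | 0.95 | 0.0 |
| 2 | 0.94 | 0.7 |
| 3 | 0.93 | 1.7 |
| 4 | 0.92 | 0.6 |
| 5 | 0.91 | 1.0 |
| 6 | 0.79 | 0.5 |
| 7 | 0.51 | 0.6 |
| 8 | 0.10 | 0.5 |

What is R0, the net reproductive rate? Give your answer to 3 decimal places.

4.452

lx·mx by age: 0, 0, 0.658, 1.581, 0.552, 0.91, 0.395, 0.306, 0.05
R0 = Σ lx·mx = 4.452 → 4.452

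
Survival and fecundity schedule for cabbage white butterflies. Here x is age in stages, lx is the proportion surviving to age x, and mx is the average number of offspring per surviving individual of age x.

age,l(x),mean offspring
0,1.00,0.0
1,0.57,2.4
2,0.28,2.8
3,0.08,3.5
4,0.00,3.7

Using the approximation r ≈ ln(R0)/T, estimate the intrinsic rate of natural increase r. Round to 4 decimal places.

R0 = Σ lx·mx = 0 + 1.368 + 0.784 + 0.28 + 0 = 2.432
Σ x·lx·mx = 3.776; T = 3.776/2.432 = 1.55263…
r ≈ ln(R0)/T = ln(2.432)/1.55263… = 0.572392… → 0.5724

0.5724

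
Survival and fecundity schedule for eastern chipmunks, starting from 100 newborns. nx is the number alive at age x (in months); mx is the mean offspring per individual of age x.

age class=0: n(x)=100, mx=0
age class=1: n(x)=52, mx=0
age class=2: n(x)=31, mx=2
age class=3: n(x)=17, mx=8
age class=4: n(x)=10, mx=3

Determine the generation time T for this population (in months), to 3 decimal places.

2.860

lx = nx/n0 = nx/100: 1, 0.52, 0.31, 0.17, 0.1
lx·mx: 0, 0, 0.62, 1.36, 0.3 → R0 = 2.28
x·lx·mx: 0, 0, 1.24, 4.08, 1.2 → Σ = 6.52
T = 6.52 / 2.28 = 2.859649… → 2.860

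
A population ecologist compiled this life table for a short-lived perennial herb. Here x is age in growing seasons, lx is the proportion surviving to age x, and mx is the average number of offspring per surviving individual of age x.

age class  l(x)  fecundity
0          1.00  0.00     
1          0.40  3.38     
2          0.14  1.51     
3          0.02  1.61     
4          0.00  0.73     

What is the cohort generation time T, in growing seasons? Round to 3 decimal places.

1.173

lx·mx: 0, 1.352, 0.2114, 0.0322, 0 → R0 = 1.5956
x·lx·mx: 0, 1.352, 0.4228, 0.0966, 0 → Σ = 1.8714
T = 1.8714 / 1.5956 = 1.17285… → 1.173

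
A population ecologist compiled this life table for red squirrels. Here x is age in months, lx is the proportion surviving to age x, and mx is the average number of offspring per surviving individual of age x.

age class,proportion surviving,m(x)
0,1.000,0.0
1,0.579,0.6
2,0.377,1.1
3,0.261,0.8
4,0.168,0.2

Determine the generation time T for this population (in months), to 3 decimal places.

1.929

lx·mx: 0, 0.3474, 0.4147, 0.2088, 0.0336 → R0 = 1.0045
x·lx·mx: 0, 0.3474, 0.8294, 0.6264, 0.1344 → Σ = 1.9376
T = 1.9376 / 1.0045 = 1.92892… → 1.929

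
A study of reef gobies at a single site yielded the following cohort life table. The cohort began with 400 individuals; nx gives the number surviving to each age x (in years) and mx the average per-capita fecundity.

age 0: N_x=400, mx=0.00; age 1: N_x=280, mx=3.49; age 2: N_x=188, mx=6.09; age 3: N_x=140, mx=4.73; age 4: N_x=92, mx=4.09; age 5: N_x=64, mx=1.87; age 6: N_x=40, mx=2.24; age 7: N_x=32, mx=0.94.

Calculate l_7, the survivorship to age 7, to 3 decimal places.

l_7 = n_7/n_0 = 32/400 = 0.08 → 0.080

0.080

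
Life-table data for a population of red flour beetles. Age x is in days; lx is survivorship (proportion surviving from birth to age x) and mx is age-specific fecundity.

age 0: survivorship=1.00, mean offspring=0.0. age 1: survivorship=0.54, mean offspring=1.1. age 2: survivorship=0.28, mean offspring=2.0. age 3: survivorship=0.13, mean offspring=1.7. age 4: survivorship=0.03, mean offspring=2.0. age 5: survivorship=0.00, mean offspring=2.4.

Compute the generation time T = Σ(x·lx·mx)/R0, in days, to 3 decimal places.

1.824

lx·mx: 0, 0.594, 0.56, 0.221, 0.06, 0 → R0 = 1.435
x·lx·mx: 0, 0.594, 1.12, 0.663, 0.24, 0 → Σ = 2.617
T = 2.617 / 1.435 = 1.823693… → 1.824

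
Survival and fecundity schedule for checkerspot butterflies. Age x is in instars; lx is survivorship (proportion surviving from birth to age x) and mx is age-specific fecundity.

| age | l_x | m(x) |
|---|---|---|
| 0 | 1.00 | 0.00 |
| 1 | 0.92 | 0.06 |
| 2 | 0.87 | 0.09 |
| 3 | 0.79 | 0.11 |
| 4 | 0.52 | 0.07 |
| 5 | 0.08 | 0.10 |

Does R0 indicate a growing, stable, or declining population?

R0 = Σ lx·mx = 0 + 0.0552 + 0.0783 + 0.0869 + 0.0364 + 0.008 = 0.2648
R0 < 1, so the population is declining.

declining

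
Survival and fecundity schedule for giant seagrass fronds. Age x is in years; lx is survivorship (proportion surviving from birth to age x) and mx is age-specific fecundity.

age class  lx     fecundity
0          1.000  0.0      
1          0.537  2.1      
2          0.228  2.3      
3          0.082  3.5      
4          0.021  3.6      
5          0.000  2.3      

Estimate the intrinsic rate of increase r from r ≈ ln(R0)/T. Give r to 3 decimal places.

R0 = Σ lx·mx = 0 + 1.1277 + 0.5244 + 0.287 + 0.0756 + 0 = 2.0147
Σ x·lx·mx = 3.3399; T = 3.3399/2.0147 = 1.65777…
r ≈ ln(R0)/T = ln(2.0147)/1.65777… = 0.42254… → 0.423

0.423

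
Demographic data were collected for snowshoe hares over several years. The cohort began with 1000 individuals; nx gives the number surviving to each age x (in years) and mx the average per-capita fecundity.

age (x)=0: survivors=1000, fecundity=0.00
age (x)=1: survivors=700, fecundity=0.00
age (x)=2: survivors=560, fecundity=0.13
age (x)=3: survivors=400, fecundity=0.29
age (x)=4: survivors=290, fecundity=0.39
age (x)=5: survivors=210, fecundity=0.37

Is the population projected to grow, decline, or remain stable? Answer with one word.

lx = nx/n0 = nx/1000: 1, 0.7, 0.56, 0.4, 0.29, 0.21
R0 = Σ lx·mx = 0 + 0 + 0.0728 + 0.116 + 0.1131 + 0.0777 = 0.3796
R0 < 1, so the population is declining.

declining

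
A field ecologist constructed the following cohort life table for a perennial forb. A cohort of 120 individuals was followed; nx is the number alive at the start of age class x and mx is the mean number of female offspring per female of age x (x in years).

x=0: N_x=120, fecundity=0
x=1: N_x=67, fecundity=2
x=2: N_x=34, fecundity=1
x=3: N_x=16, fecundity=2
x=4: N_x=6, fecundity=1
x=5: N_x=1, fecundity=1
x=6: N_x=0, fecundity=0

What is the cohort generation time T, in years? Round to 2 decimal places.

lx = nx/n0 = nx/120: 1, 0.55833…, 0.28333…, 0.13333…, 0.05, 0.00833…, 0
lx·mx: 0, 1.116667…, 0.283333…, 0.266667…, 0.05, 0.008333…, 0 → R0 = 1.725…
x·lx·mx: 0, 1.116667…, 0.566667…, 0.8…, 0.2, 0.041667…, 0 → Σ = 2.725…
T = 2.725… / 1.725… = 1.57971… → 1.58

1.58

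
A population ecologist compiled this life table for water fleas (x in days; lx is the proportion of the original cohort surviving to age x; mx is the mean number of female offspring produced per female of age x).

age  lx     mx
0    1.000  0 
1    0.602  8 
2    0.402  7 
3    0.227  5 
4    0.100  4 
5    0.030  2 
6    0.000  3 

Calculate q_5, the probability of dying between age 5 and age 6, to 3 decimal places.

1.000

q_5 = (l_5 − l_6) / l_5 = (0.03 − 0) / 0.03
     = 0.03 / 0.03 = 1 → 1.000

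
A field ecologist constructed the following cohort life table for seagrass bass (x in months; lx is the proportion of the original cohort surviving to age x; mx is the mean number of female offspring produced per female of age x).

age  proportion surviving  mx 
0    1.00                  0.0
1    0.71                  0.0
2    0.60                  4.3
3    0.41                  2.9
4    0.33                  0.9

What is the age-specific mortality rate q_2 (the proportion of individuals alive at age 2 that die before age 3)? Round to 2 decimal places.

0.32

q_2 = (l_2 − l_3) / l_2 = (0.6 − 0.41) / 0.6
     = 0.19 / 0.6 = 0.316667… → 0.32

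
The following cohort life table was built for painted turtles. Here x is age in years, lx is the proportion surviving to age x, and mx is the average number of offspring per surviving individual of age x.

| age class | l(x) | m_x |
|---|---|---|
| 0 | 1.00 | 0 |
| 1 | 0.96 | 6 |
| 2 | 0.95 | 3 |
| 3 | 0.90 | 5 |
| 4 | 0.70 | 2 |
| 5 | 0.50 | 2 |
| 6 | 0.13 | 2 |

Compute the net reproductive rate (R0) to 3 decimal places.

lx·mx by age: 0, 5.76, 2.85, 4.5, 1.4, 1, 0.26
R0 = Σ lx·mx = 15.77 → 15.770

15.770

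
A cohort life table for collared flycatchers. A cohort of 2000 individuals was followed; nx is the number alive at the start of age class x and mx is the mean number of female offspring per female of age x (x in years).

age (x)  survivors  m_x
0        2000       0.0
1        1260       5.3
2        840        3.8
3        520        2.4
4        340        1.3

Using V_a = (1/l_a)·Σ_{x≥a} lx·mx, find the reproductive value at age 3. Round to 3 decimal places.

3.250

lx = nx/n0 = nx/2000: 1, 0.63, 0.42, 0.26, 0.17
lx·mx for x ≥ 3: 0.624, 0.221 → sum = 0.845
V_3 = 0.845 / l_3 = 0.845 / 0.26 = 3.25 → 3.250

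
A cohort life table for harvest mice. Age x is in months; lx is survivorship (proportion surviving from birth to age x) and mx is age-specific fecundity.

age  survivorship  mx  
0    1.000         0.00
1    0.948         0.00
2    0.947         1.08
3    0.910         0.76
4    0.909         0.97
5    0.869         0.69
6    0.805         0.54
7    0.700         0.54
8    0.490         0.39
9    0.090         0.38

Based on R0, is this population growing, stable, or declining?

growing

R0 = Σ lx·mx = 0 + 0 + 1.02276 + 0.6916 + 0.88173 + 0.59961 + 0.4347 + 0.378 + 0.1911 + 0.0342 = 4.2337
R0 > 1, so the population is growing.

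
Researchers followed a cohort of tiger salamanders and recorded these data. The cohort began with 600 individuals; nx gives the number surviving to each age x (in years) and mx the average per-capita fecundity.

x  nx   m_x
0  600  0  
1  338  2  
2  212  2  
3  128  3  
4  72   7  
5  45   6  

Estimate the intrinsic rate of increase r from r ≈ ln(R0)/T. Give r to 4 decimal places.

lx = nx/n0 = nx/600: 1, 0.56333…, 0.35333…, 0.21333…, 0.12, 0.075
R0 = Σ lx·mx = 0 + 1.12667… + 0.70667… + 0.64… + 0.84 + 0.45 = 3.763333…
Σ x·lx·mx = 10.07…; T = 10.07…/3.763333… = 2.67582…
r ≈ ln(R0)/T = ln(3.763333…)/2.67582… = 0.495289… → 0.4953

0.4953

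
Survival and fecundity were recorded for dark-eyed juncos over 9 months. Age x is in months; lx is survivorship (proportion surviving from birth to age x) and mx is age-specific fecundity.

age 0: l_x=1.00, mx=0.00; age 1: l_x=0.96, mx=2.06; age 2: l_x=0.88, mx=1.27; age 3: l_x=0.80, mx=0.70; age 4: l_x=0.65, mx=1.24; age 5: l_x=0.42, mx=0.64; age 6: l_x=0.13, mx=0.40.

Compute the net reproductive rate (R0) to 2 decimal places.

4.78

lx·mx by age: 0, 1.9776, 1.1176, 0.56, 0.806, 0.2688, 0.052
R0 = Σ lx·mx = 4.782 → 4.78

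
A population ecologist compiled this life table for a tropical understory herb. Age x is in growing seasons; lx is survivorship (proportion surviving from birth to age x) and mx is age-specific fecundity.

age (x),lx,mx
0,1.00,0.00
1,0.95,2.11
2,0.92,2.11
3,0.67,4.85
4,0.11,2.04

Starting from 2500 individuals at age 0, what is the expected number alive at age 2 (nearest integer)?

Expected survivors = N0 · l_2 = 2500 × 0.92 = 2300 → 2300

2300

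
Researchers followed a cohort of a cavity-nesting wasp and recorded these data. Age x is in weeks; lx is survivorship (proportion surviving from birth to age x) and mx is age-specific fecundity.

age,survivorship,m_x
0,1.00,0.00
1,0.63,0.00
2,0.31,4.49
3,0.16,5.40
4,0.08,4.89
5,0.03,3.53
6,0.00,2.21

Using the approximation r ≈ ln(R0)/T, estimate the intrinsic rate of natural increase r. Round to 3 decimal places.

0.373

R0 = Σ lx·mx = 0 + 0 + 1.3919 + 0.864 + 0.3912 + 0.1059 + 0 = 2.753
Σ x·lx·mx = 7.4701; T = 7.4701/2.753 = 2.71344…
r ≈ ln(R0)/T = ln(2.753)/2.71344… = 0.37321… → 0.373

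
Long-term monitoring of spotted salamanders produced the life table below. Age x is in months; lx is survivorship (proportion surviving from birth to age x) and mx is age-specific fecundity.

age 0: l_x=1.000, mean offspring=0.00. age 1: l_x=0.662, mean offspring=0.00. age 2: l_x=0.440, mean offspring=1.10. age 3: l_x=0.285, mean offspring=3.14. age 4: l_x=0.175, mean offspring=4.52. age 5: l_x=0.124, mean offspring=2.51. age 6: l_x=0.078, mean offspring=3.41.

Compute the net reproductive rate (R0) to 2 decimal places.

2.75

lx·mx by age: 0, 0, 0.484, 0.8949, 0.791, 0.31124, 0.26598
R0 = Σ lx·mx = 2.74712 → 2.75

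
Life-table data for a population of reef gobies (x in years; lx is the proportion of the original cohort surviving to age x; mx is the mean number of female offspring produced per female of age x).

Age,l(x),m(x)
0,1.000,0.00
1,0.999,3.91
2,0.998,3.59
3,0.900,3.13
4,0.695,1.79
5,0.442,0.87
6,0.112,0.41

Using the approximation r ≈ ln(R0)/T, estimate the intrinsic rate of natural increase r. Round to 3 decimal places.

1.114

R0 = Σ lx·mx = 0 + 3.90609 + 3.58282 + 2.817 + 1.24405 + 0.38454 + 0.04592 = 11.98042
Σ x·lx·mx = 26.69715; T = 26.69715/11.98042 = 2.2284…
r ≈ ln(R0)/T = ln(11.98042)/2.2284… = 1.11438… → 1.114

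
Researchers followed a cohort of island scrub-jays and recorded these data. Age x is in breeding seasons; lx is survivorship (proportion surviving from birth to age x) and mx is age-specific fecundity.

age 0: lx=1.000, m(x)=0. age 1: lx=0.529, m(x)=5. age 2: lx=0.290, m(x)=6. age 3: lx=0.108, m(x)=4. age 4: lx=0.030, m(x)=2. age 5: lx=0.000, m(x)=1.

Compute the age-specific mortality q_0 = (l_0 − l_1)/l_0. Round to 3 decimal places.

q_0 = (l_0 − l_1) / l_0 = (1 − 0.529) / 1
     = 0.471 / 1 = 0.471 → 0.471

0.471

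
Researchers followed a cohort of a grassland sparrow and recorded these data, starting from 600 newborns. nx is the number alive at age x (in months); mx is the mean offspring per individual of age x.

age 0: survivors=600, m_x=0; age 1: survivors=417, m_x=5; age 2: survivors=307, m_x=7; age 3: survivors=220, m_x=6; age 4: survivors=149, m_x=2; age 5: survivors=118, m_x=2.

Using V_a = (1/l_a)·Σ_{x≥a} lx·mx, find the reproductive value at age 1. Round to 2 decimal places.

lx = nx/n0 = nx/600: 1, 0.695, 0.51167…, 0.36667…, 0.24833…, 0.19667…
lx·mx for x ≥ 1: 3.475, 3.581667…, 2.2…, 0.496667…, 0.393333… → sum = 10.146667…
V_1 = 10.146667… / l_1 = 10.146667… / 0.695 = 14.59952… → 14.60

14.60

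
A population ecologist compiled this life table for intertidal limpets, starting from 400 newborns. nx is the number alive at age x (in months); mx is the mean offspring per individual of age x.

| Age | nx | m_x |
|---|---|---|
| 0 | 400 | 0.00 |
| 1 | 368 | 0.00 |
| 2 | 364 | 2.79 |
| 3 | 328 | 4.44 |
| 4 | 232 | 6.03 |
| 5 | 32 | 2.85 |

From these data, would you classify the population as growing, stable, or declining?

growing

lx = nx/n0 = nx/400: 1, 0.92, 0.91, 0.82, 0.58, 0.08
R0 = Σ lx·mx = 0 + 0 + 2.5389 + 3.6408 + 3.4974 + 0.228 = 9.9051
R0 > 1, so the population is growing.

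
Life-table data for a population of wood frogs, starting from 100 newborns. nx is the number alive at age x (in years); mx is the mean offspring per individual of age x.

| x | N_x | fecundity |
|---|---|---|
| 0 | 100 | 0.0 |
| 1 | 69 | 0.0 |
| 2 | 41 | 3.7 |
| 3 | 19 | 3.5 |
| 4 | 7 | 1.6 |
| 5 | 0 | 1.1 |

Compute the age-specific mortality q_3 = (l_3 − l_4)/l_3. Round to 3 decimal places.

lx = nx/n0 = nx/100: 1, 0.69, 0.41, 0.19, 0.07, 0
q_3 = (l_3 − l_4) / l_3 = (0.19 − 0.07) / 0.19
     = 0.12 / 0.19 = 0.631579… → 0.632

0.632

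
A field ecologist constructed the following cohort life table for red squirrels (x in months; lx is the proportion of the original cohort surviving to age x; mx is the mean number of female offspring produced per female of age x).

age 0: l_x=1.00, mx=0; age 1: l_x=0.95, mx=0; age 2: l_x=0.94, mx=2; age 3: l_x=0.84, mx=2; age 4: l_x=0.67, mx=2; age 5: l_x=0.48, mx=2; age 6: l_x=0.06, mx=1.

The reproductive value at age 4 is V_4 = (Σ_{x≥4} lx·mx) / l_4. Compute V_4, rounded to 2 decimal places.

3.52

lx·mx for x ≥ 4: 1.34, 0.96, 0.06 → sum = 2.36
V_4 = 2.36 / l_4 = 2.36 / 0.67 = 3.522388… → 3.52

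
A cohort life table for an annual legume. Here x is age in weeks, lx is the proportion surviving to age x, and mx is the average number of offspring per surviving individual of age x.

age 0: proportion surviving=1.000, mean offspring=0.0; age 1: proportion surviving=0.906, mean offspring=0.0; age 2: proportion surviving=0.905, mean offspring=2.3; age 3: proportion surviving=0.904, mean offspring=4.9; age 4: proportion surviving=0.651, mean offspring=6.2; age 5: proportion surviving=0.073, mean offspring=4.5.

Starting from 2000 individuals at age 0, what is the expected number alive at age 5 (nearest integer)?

146

Expected survivors = N0 · l_5 = 2000 × 0.073 = 146 → 146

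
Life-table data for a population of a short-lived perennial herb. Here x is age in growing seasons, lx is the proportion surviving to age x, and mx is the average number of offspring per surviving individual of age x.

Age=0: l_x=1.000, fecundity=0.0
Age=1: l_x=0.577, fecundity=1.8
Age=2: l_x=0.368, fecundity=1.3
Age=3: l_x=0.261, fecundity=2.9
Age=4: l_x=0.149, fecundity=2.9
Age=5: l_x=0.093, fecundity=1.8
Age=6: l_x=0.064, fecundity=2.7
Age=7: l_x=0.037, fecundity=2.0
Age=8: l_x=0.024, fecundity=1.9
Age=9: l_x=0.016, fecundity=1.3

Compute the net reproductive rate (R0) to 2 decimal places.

3.19

lx·mx by age: 0, 1.0386, 0.4784, 0.7569, 0.4321, 0.1674, 0.1728, 0.074, 0.0456, 0.0208
R0 = Σ lx·mx = 3.1866 → 3.19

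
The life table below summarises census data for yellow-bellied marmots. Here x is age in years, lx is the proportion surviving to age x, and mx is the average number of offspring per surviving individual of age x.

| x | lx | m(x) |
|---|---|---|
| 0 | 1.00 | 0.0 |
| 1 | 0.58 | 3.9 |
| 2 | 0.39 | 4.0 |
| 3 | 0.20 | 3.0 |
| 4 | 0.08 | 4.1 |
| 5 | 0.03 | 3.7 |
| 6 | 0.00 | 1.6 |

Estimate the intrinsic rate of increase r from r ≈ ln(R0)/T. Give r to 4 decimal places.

R0 = Σ lx·mx = 0 + 2.262 + 1.56 + 0.6 + 0.328 + 0.111 + 0 = 4.861
Σ x·lx·mx = 9.049; T = 9.049/4.861 = 1.86155…
r ≈ ln(R0)/T = ln(4.861)/1.86155… = 0.849423… → 0.8494

0.8494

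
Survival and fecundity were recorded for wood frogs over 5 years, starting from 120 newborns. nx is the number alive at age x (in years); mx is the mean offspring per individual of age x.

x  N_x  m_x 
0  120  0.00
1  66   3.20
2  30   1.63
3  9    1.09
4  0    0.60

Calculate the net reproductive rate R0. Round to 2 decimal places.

2.25

lx = nx/n0 = nx/120: 1, 0.55, 0.25, 0.075, 0
lx·mx by age: 0, 1.76, 0.4075, 0.08175, 0
R0 = Σ lx·mx = 2.24925 → 2.25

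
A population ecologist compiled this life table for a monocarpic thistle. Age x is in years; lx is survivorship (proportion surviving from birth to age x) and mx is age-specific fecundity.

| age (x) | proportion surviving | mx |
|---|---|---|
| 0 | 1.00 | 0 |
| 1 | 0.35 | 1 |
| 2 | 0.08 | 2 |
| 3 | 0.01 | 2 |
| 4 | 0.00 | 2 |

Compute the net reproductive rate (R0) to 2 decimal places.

lx·mx by age: 0, 0.35, 0.16, 0.02, 0
R0 = Σ lx·mx = 0.53 → 0.53

0.53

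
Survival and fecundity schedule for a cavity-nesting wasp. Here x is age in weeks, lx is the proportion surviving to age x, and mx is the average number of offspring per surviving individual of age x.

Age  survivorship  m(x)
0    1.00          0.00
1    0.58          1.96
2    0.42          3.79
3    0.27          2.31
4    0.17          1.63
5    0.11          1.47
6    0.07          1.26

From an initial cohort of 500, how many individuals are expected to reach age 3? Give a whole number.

Expected survivors = N0 · l_3 = 500 × 0.27 = 135 → 135

135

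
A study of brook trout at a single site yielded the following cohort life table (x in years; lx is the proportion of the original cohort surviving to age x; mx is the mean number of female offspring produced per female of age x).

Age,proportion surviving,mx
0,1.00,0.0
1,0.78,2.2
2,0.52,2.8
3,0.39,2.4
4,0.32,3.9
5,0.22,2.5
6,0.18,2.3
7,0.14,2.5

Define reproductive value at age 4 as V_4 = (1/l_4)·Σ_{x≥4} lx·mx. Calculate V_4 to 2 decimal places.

8.01

lx·mx for x ≥ 4: 1.248, 0.55, 0.414, 0.35 → sum = 2.562
V_4 = 2.562 / l_4 = 2.562 / 0.32 = 8.00625 → 8.01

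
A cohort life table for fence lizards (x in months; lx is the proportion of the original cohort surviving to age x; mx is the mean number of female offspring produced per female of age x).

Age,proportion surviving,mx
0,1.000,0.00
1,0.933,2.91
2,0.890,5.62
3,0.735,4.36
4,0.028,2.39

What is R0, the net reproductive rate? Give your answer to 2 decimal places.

10.99

lx·mx by age: 0, 2.71503, 5.0018, 3.2046, 0.06692
R0 = Σ lx·mx = 10.98835 → 10.99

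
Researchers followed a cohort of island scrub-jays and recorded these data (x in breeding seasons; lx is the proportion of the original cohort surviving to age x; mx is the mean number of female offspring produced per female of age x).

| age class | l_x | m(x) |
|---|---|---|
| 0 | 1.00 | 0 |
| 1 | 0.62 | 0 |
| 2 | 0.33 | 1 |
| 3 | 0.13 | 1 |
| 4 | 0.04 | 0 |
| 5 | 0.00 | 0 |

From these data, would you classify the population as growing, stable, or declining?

declining

R0 = Σ lx·mx = 0 + 0 + 0.33 + 0.13 + 0 + 0 = 0.46
R0 < 1, so the population is declining.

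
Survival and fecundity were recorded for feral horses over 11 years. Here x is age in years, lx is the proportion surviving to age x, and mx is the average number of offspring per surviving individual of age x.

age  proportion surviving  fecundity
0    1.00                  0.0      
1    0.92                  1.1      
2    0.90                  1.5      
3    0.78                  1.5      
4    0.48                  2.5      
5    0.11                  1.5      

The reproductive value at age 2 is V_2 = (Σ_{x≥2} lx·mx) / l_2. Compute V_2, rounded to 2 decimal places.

lx·mx for x ≥ 2: 1.35, 1.17, 1.2, 0.165 → sum = 3.885
V_2 = 3.885 / l_2 = 3.885 / 0.9 = 4.316667… → 4.32

4.32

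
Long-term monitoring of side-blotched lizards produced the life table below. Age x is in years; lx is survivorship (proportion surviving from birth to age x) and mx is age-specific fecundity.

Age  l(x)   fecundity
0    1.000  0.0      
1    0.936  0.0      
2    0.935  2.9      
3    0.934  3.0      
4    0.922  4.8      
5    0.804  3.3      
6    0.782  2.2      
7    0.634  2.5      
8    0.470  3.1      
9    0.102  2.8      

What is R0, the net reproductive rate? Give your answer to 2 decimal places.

17.64

lx·mx by age: 0, 0, 2.7115, 2.802, 4.4256, 2.6532, 1.7204, 1.585, 1.457, 0.2856
R0 = Σ lx·mx = 17.6403 → 17.64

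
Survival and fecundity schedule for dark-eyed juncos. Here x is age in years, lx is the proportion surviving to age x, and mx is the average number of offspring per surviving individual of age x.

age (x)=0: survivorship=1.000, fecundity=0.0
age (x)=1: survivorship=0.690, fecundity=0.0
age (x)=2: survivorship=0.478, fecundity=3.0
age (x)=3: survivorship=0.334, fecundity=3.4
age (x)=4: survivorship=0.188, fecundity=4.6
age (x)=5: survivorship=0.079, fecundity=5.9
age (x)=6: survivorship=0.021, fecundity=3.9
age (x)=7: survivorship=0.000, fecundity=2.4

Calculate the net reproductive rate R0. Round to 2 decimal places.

lx·mx by age: 0, 0, 1.434, 1.1356, 0.8648, 0.4661, 0.0819, 0
R0 = Σ lx·mx = 3.9824 → 3.98

3.98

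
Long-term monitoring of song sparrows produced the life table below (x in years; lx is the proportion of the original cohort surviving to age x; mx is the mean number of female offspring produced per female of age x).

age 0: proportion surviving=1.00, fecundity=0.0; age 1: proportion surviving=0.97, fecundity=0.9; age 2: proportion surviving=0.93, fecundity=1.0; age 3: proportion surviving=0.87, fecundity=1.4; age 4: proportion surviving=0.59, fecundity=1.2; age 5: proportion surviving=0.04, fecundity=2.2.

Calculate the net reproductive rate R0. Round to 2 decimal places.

lx·mx by age: 0, 0.873, 0.93, 1.218, 0.708, 0.088
R0 = Σ lx·mx = 3.817 → 3.82

3.82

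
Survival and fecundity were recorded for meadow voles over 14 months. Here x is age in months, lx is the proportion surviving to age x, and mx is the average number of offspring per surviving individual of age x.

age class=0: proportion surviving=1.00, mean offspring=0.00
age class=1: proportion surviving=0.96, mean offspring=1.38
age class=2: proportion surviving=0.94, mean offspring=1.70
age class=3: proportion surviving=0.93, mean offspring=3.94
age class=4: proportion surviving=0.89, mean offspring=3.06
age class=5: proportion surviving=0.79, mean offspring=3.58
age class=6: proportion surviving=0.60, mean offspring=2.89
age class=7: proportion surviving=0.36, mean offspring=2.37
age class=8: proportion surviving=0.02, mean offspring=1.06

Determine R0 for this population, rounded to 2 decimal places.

14.75

lx·mx by age: 0, 1.3248, 1.598, 3.6642, 2.7234, 2.8282, 1.734, 0.8532, 0.0212
R0 = Σ lx·mx = 14.747 → 14.75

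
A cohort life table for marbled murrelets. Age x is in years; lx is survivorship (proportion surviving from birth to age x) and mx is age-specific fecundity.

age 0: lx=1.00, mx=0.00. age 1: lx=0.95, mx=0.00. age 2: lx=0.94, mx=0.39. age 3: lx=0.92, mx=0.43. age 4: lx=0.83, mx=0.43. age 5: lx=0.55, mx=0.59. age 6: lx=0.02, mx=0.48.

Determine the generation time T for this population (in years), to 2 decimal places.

lx·mx: 0, 0, 0.3666, 0.3956, 0.3569, 0.3245, 0.0096 → R0 = 1.4532
x·lx·mx: 0, 0, 0.7332, 1.1868, 1.4276, 1.6225, 0.0576 → Σ = 5.0277
T = 5.0277 / 1.4532 = 3.459744… → 3.46

3.46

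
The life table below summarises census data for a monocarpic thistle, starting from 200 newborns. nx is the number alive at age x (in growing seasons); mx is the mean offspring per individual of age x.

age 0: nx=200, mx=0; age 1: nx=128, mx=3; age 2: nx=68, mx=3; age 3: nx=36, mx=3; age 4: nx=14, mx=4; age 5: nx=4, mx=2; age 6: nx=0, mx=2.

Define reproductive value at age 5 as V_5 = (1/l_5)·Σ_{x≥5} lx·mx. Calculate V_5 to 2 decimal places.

lx = nx/n0 = nx/200: 1, 0.64, 0.34, 0.18, 0.07, 0.02, 0
lx·mx for x ≥ 5: 0.04, 0 → sum = 0.04
V_5 = 0.04 / l_5 = 0.04 / 0.02 = 2 → 2.00

2.00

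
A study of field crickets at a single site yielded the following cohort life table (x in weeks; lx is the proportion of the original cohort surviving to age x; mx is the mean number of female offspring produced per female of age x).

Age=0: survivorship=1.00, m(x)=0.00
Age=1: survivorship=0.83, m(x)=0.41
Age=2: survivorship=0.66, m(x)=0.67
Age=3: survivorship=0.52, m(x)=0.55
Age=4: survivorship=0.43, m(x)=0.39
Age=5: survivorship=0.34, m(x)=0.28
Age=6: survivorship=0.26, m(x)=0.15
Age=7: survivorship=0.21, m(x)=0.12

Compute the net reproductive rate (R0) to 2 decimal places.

1.40

lx·mx by age: 0, 0.3403, 0.4422, 0.286, 0.1677, 0.0952, 0.039, 0.0252
R0 = Σ lx·mx = 1.3956 → 1.40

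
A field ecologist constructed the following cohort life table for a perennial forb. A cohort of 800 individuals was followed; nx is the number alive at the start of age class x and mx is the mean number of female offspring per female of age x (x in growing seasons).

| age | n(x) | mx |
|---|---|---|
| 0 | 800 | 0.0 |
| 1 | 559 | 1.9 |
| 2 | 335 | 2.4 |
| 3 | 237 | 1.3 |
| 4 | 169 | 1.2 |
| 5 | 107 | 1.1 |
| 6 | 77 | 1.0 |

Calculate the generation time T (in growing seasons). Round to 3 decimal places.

lx = nx/n0 = nx/800: 1, 0.69875, 0.41875, 0.29625, 0.21125, 0.13375, 0.09625
lx·mx: 0, 1.327625, 1.005, 0.385125, 0.2535, 0.147125, 0.09625 → R0 = 3.214625
x·lx·mx: 0, 1.327625, 2.01, 1.155375, 1.014, 0.735625, 0.5775 → Σ = 6.820125
T = 6.820125 / 3.214625 = 2.121593… → 2.122

2.122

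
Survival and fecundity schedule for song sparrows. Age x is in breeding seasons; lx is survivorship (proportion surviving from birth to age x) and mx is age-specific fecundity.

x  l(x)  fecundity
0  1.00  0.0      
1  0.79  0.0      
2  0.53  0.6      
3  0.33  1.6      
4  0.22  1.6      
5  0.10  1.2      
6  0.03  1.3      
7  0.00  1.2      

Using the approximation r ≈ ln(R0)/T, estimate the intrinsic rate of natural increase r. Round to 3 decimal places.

R0 = Σ lx·mx = 0 + 0 + 0.318 + 0.528 + 0.352 + 0.12 + 0.039 + 0 = 1.357
Σ x·lx·mx = 4.462; T = 4.462/1.357 = 3.28814…
r ≈ ln(R0)/T = ln(1.357)/3.28814… = 0.09284… → 0.093

0.093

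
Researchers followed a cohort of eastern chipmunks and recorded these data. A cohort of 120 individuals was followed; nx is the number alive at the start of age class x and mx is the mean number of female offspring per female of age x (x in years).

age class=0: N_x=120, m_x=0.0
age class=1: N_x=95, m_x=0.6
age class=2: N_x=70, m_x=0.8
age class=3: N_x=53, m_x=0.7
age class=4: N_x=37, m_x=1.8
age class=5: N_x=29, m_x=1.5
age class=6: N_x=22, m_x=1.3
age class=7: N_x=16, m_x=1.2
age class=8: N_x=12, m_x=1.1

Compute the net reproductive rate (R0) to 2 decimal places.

lx = nx/n0 = nx/120: 1, 0.79167…, 0.58333…, 0.44167…, 0.30833…, 0.24167…, 0.18333…, 0.13333…, 0.1
lx·mx by age: 0, 0.475…, 0.466667…, 0.309167…, 0.555…, 0.3625…, 0.238333…, 0.16…, 0.11
R0 = Σ lx·mx = 2.676667… → 2.68

2.68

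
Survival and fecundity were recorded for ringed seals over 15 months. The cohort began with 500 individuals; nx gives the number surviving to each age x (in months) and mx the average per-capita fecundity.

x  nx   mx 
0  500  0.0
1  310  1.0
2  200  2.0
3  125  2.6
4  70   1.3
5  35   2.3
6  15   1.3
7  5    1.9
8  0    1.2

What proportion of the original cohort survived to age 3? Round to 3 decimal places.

l_3 = n_3/n_0 = 125/500 = 0.25 → 0.250

0.250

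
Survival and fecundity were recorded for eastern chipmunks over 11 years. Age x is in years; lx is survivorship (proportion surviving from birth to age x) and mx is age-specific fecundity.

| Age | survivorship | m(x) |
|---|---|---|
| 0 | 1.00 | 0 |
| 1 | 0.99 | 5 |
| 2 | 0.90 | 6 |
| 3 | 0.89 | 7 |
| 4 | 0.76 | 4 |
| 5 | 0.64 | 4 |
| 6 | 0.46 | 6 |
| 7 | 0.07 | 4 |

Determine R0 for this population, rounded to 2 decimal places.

lx·mx by age: 0, 4.95, 5.4, 6.23, 3.04, 2.56, 2.76, 0.28
R0 = Σ lx·mx = 25.22 → 25.22

25.22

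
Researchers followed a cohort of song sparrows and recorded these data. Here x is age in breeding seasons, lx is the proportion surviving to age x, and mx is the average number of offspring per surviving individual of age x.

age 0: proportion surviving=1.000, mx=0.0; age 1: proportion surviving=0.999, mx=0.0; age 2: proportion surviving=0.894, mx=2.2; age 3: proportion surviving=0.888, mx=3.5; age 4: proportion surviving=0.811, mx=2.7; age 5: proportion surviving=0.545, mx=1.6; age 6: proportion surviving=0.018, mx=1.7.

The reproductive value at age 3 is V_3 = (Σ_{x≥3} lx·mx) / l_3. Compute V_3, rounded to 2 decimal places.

lx·mx for x ≥ 3: 3.108, 2.1897, 0.872, 0.0306 → sum = 6.2003
V_3 = 6.2003 / l_3 = 6.2003 / 0.888 = 6.98232… → 6.98

6.98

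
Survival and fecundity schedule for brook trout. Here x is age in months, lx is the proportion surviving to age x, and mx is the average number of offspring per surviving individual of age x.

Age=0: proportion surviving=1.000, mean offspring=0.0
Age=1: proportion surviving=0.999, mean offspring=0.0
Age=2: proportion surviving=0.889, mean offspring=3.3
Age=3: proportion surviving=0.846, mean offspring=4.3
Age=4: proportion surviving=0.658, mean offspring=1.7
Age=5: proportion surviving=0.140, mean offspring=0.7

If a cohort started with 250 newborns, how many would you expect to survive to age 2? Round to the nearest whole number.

Expected survivors = N0 · l_2 = 250 × 0.889 = 222.25 → 222

222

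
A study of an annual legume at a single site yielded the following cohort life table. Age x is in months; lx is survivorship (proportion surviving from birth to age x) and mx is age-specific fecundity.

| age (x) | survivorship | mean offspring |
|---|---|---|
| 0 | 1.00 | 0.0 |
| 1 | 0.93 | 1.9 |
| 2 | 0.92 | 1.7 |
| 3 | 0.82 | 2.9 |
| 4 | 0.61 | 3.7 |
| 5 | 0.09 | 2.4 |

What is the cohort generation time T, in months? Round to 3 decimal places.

lx·mx: 0, 1.767, 1.564, 2.378, 2.257, 0.216 → R0 = 8.182
x·lx·mx: 0, 1.767, 3.128, 7.134, 9.028, 1.08 → Σ = 22.137
T = 22.137 / 8.182 = 2.705573… → 2.706

2.706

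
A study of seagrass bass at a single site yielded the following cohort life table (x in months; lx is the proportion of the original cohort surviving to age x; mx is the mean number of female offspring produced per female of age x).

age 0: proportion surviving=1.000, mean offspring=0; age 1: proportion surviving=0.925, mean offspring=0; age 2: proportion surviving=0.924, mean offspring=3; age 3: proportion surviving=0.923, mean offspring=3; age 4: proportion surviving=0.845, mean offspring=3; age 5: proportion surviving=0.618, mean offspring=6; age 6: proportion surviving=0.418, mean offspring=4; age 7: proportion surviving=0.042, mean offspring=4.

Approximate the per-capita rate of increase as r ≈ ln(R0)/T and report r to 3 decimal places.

0.662

R0 = Σ lx·mx = 0 + 0 + 2.772 + 2.769 + 2.535 + 3.708 + 1.672 + 0.168 = 13.624
Σ x·lx·mx = 53.739; T = 53.739/13.624 = 3.94444…
r ≈ ln(R0)/T = ln(13.624)/3.94444… = 0.66216… → 0.662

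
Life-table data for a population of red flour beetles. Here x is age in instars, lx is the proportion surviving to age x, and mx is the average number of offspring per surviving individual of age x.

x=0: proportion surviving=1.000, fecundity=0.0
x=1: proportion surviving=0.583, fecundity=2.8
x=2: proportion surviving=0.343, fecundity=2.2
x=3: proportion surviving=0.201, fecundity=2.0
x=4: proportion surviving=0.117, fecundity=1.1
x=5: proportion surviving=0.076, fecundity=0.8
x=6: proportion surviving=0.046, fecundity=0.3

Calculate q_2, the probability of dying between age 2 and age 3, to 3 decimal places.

q_2 = (l_2 − l_3) / l_2 = (0.343 − 0.201) / 0.343
     = 0.142 / 0.343 = 0.413994… → 0.414

0.414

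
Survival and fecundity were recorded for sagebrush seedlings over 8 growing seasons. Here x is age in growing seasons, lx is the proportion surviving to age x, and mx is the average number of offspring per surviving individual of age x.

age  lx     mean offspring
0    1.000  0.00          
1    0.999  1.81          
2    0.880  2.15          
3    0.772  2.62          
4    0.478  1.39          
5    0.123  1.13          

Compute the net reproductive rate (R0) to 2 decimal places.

6.53

lx·mx by age: 0, 1.80819, 1.892, 2.02264, 0.66442, 0.13899
R0 = Σ lx·mx = 6.52624 → 6.53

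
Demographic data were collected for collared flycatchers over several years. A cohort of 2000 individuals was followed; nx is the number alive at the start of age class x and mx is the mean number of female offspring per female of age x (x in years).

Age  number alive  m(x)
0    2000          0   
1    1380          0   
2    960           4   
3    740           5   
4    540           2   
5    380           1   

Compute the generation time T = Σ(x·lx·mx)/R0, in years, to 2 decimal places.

lx = nx/n0 = nx/2000: 1, 0.69, 0.48, 0.37, 0.27, 0.19
lx·mx: 0, 0, 1.92, 1.85, 0.54, 0.19 → R0 = 4.5
x·lx·mx: 0, 0, 3.84, 5.55, 2.16, 0.95 → Σ = 12.5
T = 12.5 / 4.5 = 2.777778… → 2.78

2.78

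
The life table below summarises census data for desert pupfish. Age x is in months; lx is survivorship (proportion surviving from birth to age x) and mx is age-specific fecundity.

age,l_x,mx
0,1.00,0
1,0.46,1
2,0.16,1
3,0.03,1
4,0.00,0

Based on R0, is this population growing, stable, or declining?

declining

R0 = Σ lx·mx = 0 + 0.46 + 0.16 + 0.03 + 0 = 0.65
R0 < 1, so the population is declining.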